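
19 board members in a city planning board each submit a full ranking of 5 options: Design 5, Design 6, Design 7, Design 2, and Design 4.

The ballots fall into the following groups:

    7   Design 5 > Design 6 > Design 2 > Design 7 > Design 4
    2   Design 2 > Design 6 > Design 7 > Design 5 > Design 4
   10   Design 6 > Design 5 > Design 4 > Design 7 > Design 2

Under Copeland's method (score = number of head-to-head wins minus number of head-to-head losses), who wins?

Pairwise results:
  Design 5 vs Design 6: Design 6 wins 12–7.
  Design 5 vs Design 7: Design 5 wins 17–2.
  Design 5 vs Design 2: Design 5 wins 17–2.
  Design 5 vs Design 4: Design 5 wins 19–0.
  Design 6 vs Design 7: Design 6 wins 19–0.
  Design 6 vs Design 2: Design 6 wins 17–2.
  Design 6 vs Design 4: Design 6 wins 19–0.
  Design 7 vs Design 2: Design 7 wins 10–9.
  Design 7 vs Design 4: Design 4 wins 10–9.
  Design 2 vs Design 4: Design 4 wins 10–9.
Copeland scores (wins − losses):
  Design 5: 3 − 1 = 2
  Design 6: 4 − 0 = 4
  Design 7: 1 − 3 = -2
  Design 2: 0 − 4 = -4
  Design 4: 2 − 2 = 0
Design 6 has the best Copeland score.

Design 6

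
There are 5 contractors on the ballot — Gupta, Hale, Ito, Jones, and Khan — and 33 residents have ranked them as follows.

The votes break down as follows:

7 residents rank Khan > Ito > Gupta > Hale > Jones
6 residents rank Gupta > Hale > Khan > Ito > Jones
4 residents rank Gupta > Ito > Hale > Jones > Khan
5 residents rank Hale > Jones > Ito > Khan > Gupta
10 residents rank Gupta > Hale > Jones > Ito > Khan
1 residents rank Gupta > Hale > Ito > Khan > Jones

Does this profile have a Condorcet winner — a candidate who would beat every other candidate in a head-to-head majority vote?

Yes

Head-to-head results (33 voters total):
Gupta vs Hale: Gupta wins 28–5.
Gupta vs Ito: Gupta wins 21–12.
Gupta vs Jones: Gupta wins 28–5.
Gupta vs Khan: Gupta wins 21–12.
Hale vs Ito: Hale wins 22–11.
Hale vs Jones: Hale wins 33–0.
Hale vs Khan: Hale wins 26–7.
Ito vs Jones: Ito wins 18–15.
Ito vs Khan: Ito wins 20–13.
Jones vs Khan: Jones wins 19–14.
Gupta beats each rival — Hale (28–5), Ito (21–12), Jones (28–5), Khan (21–12) — so Gupta is the Condorcet winner.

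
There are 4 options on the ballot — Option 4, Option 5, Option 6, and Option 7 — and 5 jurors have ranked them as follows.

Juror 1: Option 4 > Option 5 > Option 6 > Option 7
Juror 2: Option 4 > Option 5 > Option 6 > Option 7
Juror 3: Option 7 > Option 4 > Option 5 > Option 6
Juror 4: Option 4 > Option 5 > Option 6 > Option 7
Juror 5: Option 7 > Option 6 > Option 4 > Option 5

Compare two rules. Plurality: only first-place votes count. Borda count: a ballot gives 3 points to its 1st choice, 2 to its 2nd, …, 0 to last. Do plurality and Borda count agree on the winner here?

Yes

Plurality first-place counts: Option 4 3, Option 5 0, Option 6 0, Option 7 2 → Option 4.
Borda totals: Option 4 12, Option 5 7, Option 6 5, Option 7 6 → Option 4.
The two rules agree on Option 4.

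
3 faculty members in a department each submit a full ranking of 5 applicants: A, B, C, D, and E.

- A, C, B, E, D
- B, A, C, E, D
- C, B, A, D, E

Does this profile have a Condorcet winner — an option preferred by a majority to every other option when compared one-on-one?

No

Head-to-head results (3 voters total):
A vs B: B wins 2–1.
A vs C: A wins 2–1.
A vs D: A wins 3–0.
A vs E: A wins 3–0.
B vs C: C wins 2–1.
B vs D: B wins 3–0.
B vs E: B wins 3–0.
C vs D: C wins 3–0.
C vs E: C wins 3–0.
D vs E: E wins 2–1.
No candidate beats all others: A beats C beats B beats A, a majority cycle.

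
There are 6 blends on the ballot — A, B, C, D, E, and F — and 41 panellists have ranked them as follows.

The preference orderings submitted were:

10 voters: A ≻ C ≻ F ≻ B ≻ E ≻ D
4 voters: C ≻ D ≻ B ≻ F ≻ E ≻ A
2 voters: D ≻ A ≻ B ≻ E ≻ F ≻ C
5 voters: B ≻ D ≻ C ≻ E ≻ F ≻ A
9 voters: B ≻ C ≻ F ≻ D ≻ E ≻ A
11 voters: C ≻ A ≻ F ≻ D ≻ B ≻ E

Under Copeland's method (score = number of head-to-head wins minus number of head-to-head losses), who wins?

C

Pairwise results:
  A vs B: A wins 23–18.
  A vs C: C wins 29–12.
  A vs D: A wins 21–20.
  A vs E: A wins 23–18.
  A vs F: A wins 23–18.
  B vs C: C wins 25–16.
  B vs D: B wins 24–17.
  B vs E: B wins 41–0.
  B vs F: F wins 21–20.
  C vs D: C wins 34–7.
  C vs E: C wins 39–2.
  C vs F: C wins 39–2.
  D vs E: D wins 31–10.
  D vs F: F wins 30–11.
  E vs F: F wins 34–7.
Copeland scores (wins − losses):
  A: 4 − 1 = 3
  B: 2 − 3 = -1
  C: 5 − 0 = 5
  D: 1 − 4 = -3
  E: 0 − 5 = -5
  F: 3 − 2 = 1
C has the best Copeland score.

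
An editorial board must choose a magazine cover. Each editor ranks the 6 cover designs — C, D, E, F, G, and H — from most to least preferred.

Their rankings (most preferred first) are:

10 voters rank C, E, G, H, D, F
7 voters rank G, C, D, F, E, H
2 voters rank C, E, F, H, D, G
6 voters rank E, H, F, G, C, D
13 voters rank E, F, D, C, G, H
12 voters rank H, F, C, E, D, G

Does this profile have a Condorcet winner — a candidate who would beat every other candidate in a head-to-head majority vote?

No

Head-to-head results (50 voters total):
C vs D: C wins 37–13.
C vs E: C wins 31–19.
C vs F: F wins 31–19.
C vs G: C wins 37–13.
C vs H: C wins 32–18.
D vs E: E wins 43–7.
D vs F: F wins 33–17.
D vs G: D wins 27–23.
D vs H: H wins 30–20.
E vs F: E wins 31–19.
E vs G: E wins 43–7.
E vs H: E wins 38–12.
F vs G: F wins 33–17.
F vs H: H wins 28–22.
G vs H: G wins 30–20.
No candidate beats all others: C beats E beats F beats C, a majority cycle.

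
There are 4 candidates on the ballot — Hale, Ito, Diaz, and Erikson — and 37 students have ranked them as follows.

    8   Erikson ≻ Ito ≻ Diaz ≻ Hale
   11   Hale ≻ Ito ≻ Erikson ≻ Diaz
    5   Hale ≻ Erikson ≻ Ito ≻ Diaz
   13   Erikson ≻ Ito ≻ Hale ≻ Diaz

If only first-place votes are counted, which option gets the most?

First-place vote totals:
  Hale: 16
  Ito: 0
  Diaz: 0
  Erikson: 21
Erikson has the most first-place votes.

Erikson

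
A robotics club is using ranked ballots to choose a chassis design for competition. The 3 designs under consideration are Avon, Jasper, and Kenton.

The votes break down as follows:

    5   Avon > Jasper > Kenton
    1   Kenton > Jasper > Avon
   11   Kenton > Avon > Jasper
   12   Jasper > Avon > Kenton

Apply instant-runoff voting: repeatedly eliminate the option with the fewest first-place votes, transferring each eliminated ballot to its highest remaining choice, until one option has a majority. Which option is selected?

Jasper

Round 1: Jasper 12, Kenton 12, Avon 5. Avon has the fewest and is eliminated.
Round 2: Jasper 17, Kenton 12. Jasper has a majority.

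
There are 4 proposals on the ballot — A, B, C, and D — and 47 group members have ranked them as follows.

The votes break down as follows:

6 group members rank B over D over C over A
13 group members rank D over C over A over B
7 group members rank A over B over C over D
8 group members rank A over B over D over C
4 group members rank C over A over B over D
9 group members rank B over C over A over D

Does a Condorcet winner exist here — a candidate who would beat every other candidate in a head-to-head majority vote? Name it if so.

None — there is no Condorcet winner

Head-to-head results (47 voters total):
A vs B: A wins 32–15.
A vs C: C wins 32–15.
A vs D: A wins 28–19.
B vs C: B wins 30–17.
B vs D: B wins 34–13.
C vs D: D wins 27–20.
No candidate beats all others: A beats B beats C beats A, a majority cycle.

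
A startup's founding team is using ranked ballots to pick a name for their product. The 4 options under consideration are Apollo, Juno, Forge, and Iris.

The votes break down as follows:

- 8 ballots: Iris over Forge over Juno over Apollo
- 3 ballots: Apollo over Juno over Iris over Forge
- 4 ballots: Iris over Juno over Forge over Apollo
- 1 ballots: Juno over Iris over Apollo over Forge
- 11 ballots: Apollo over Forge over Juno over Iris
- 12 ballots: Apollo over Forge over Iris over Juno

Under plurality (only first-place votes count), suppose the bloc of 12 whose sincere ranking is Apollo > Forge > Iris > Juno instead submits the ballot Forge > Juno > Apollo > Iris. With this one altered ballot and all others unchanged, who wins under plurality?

First-place totals with the altered ballot: Apollo 14, Juno 1, Forge 12, Iris 12.
The winner is unchanged: still Apollo.

Apollo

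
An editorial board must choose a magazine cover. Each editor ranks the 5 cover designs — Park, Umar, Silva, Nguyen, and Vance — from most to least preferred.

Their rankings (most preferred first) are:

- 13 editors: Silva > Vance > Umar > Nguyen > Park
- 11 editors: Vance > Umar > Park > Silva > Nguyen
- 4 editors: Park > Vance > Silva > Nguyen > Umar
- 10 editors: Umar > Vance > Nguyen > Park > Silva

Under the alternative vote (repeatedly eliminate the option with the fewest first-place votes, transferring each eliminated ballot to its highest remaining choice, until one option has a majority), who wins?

Round 1: Silva 13, Vance 11, Umar 10, Park 4, Nguyen 0. Nguyen has the fewest and is eliminated.
Round 2: Silva 13, Vance 11, Umar 10, Park 4. Park has the fewest and is eliminated.
Round 3: Vance 15, Silva 13, Umar 10. Umar has the fewest and is eliminated.
Round 4: Vance 25, Silva 13. Vance has a majority.

Vance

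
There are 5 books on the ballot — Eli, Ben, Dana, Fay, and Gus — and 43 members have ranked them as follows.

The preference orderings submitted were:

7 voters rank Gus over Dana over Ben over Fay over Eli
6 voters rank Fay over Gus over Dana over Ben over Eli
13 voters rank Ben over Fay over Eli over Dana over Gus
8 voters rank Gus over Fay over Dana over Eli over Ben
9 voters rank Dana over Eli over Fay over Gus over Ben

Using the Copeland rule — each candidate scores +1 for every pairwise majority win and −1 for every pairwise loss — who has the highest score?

Fay

Pairwise results:
  Eli vs Ben: Ben wins 26–17.
  Eli vs Dana: Dana wins 30–13.
  Eli vs Fay: Fay wins 34–9.
  Eli vs Gus: Eli wins 22–21.
  Ben vs Dana: Dana wins 30–13.
  Ben vs Fay: Fay wins 23–20.
  Ben vs Gus: Gus wins 30–13.
  Dana vs Fay: Fay wins 27–16.
  Dana vs Gus: Dana wins 22–21.
  Fay vs Gus: Fay wins 28–15.
Copeland scores (wins − losses):
  Eli: 1 − 3 = -2
  Ben: 1 − 3 = -2
  Dana: 3 − 1 = 2
  Fay: 4 − 0 = 4
  Gus: 1 − 3 = -2
Fay has the best Copeland score.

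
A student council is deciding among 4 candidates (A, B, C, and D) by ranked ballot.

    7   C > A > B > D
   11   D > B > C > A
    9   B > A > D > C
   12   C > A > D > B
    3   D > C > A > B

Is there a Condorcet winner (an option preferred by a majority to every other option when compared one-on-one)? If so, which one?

Head-to-head results (42 voters total):
A vs B: A wins 22–20.
A vs C: C wins 33–9.
A vs D: A wins 28–14.
B vs C: C wins 22–20.
B vs D: D wins 26–16.
C vs D: D wins 23–19.
No candidate beats all others: A beats D beats C beats A, a majority cycle.

No Condorcet winner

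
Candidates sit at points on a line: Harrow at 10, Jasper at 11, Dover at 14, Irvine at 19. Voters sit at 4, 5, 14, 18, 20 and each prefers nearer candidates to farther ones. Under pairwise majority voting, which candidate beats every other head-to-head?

With single-peaked preferences on a line, the Condorcet winner is the candidate closest to the median voter.
The median voter (position 14) is closest to Dover at 14.
Check: Dover vs Harrow — voters closer to Dover: 3 of 5.

Dover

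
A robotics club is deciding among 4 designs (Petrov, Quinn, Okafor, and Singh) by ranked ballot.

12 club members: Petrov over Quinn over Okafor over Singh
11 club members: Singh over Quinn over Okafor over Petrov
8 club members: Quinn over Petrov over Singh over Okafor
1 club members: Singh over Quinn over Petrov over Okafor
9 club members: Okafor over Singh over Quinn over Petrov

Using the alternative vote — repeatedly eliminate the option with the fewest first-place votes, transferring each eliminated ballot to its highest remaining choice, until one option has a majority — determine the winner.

Round 1: Petrov 12, Singh 12, Okafor 9, Quinn 8. Quinn has the fewest and is eliminated.
Round 2: Petrov 20, Singh 12, Okafor 9. Okafor has the fewest and is eliminated.
Round 3: Singh 21, Petrov 20. Singh has a majority.

Singh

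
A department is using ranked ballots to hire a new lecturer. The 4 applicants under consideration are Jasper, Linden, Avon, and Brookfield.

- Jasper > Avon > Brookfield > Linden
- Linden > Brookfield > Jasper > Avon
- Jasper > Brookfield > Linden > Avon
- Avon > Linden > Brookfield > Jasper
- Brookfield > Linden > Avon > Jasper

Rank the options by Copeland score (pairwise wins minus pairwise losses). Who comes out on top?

Pairwise results:
  Jasper vs Linden: Linden wins 3–2.
  Jasper vs Avon: Jasper wins 3–2.
  Jasper vs Brookfield: Brookfield wins 3–2.
  Linden vs Avon: Linden wins 3–2.
  Linden vs Brookfield: Brookfield wins 3–2.
  Avon vs Brookfield: Brookfield wins 3–2.
Copeland scores (wins − losses):
  Jasper: 1 − 2 = -1
  Linden: 2 − 1 = 1
  Avon: 0 − 3 = -3
  Brookfield: 3 − 0 = 3
Brookfield has the best Copeland score.

Brookfield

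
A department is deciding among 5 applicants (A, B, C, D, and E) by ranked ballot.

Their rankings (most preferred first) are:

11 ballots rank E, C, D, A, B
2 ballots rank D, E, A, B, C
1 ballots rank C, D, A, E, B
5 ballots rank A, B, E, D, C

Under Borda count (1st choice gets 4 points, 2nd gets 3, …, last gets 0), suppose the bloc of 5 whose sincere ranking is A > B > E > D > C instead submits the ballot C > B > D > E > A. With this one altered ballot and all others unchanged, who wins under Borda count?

C

Borda totals with the altered ballot: A 17, B 17, C 57, D 43, E 56.
The switch changes the winner from E to C.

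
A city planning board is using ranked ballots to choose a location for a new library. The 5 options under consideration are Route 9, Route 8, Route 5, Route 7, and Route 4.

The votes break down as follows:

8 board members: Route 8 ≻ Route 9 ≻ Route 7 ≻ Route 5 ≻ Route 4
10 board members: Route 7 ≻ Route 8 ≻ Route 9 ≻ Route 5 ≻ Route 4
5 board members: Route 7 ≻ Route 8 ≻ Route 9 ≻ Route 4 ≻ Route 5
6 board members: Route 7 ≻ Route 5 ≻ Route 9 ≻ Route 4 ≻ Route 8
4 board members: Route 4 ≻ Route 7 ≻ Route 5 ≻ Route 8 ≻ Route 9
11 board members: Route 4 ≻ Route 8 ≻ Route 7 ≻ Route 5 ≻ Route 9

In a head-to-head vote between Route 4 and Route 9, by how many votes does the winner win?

14

Ballots ranking Route 4 above Route 9: 4+11 = 15.
Ballots ranking Route 9 above Route 4: 8+10+5+6 = 29.
Route 9 wins 29–15, a margin of 14.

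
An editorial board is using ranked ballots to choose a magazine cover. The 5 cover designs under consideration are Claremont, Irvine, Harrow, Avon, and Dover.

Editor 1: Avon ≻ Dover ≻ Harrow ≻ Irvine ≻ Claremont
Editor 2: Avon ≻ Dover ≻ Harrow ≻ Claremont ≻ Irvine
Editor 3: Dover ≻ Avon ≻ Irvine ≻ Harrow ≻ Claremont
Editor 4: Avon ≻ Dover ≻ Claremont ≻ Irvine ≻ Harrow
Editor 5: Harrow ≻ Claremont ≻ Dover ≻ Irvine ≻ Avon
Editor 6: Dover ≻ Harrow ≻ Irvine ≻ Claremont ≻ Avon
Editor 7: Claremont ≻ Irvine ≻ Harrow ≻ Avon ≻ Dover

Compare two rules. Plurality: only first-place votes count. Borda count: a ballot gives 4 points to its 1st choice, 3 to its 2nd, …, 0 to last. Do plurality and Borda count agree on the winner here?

Plurality first-place counts: Claremont 1, Irvine 0, Harrow 1, Avon 3, Dover 2 → Avon.
Borda totals: Claremont 11, Irvine 10, Harrow 14, Avon 16, Dover 19 → Dover.
The two rules disagree: plurality picks Avon, Borda picks Dover.

No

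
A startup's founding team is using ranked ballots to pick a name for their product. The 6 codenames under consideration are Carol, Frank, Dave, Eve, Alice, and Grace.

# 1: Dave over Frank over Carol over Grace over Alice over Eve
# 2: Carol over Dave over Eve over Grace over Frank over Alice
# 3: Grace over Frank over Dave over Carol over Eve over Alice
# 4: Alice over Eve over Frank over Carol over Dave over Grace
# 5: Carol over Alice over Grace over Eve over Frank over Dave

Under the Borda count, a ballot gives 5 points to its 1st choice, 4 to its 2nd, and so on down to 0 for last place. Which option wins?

Carol

Borda scores:
  Carol: 3 + 5 + 2 + 2 + 5 = 17
  Frank: 4 + 1 + 4 + 3 + 1 = 13
  Dave: 5 + 4 + 3 + 1 + 0 = 13
  Eve: 0 + 3 + 1 + 4 + 2 = 10
  Alice: 1 + 0 + 0 + 5 + 4 = 10
  Grace: 2 + 2 + 5 + 0 + 3 = 12
Carol has the highest total.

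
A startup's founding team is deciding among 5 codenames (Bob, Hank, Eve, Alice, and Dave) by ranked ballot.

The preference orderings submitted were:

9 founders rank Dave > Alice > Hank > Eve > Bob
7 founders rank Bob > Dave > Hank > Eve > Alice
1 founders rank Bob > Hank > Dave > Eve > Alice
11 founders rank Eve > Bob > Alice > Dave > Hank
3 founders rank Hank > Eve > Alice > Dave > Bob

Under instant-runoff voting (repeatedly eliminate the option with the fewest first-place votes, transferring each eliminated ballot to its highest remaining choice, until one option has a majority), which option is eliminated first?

Alice

Round 1: Eve 11, Dave 9, Bob 8, Hank 3, Alice 0. Alice has the fewest and is eliminated.
Round 2: Eve 11, Dave 9, Bob 8, Hank 3. Hank has the fewest and is eliminated.
Round 3: Eve 14, Dave 9, Bob 8. Bob has the fewest and is eliminated.
Round 4: Dave 17, Eve 14. Dave has a majority.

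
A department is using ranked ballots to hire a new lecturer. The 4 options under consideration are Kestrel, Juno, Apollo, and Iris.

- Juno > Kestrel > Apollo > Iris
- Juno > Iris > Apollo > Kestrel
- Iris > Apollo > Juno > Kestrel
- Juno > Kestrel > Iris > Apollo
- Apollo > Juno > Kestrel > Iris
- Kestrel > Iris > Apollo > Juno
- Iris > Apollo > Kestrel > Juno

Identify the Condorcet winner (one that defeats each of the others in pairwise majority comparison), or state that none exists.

None — there is no Condorcet winner

Head-to-head results (7 voters total):
Kestrel vs Juno: Juno wins 5–2.
Kestrel vs Apollo: Apollo wins 4–3.
Kestrel vs Iris: Kestrel wins 4–3.
Juno vs Apollo: Apollo wins 4–3.
Juno vs Iris: Juno wins 4–3.
Apollo vs Iris: Iris wins 5–2.
No candidate beats all others: Kestrel beats Iris beats Apollo beats Kestrel, a majority cycle.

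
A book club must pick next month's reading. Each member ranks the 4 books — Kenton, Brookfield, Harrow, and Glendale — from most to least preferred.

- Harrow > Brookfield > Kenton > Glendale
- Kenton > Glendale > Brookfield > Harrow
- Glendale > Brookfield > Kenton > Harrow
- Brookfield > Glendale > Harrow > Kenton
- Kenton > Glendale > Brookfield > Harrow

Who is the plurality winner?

Kenton

First-place vote totals:
  Kenton: 2
  Brookfield: 1
  Harrow: 1
  Glendale: 1
Kenton has the most first-place votes.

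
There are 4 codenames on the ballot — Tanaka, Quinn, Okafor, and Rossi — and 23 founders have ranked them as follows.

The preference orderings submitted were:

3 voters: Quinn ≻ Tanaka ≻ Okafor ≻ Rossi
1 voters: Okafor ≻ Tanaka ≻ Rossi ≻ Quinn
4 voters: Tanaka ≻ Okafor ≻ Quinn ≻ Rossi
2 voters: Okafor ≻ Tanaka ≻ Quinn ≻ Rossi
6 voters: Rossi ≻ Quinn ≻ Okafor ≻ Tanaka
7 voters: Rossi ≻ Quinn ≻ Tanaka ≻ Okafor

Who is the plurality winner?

Rossi

First-place vote totals:
  Tanaka: 4
  Quinn: 3
  Okafor: 3
  Rossi: 13
Rossi has the most first-place votes.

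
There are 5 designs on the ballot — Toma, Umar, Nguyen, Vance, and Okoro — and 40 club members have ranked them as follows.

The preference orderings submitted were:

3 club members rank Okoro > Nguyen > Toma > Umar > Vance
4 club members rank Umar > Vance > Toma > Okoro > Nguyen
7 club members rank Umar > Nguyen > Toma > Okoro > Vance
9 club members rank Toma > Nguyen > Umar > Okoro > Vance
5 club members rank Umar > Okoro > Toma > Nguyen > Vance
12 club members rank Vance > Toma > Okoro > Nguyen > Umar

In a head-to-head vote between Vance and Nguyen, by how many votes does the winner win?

8

Ballots ranking Vance above Nguyen: 4+12 = 16.
Ballots ranking Nguyen above Vance: 3+7+9+5 = 24.
Nguyen wins 24–16, a margin of 8.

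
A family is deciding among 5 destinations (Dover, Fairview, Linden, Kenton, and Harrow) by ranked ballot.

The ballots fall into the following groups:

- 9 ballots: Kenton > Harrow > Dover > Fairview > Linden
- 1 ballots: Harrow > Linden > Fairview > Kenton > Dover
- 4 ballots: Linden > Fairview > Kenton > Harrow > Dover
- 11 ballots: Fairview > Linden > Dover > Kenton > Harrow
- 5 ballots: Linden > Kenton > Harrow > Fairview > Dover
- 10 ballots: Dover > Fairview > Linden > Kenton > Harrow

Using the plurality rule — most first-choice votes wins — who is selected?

First-place vote totals:
  Dover: 10
  Fairview: 11
  Linden: 9
  Kenton: 9
  Harrow: 1
Fairview has the most first-place votes.

Fairview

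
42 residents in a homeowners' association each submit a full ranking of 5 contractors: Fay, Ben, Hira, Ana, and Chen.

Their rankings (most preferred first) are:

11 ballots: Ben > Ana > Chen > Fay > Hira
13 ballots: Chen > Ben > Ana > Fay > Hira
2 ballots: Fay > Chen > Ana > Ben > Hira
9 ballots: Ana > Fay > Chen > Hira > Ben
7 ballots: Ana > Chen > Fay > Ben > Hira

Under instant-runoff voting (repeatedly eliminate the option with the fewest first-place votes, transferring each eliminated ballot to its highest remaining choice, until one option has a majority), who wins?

Round 1: Ana 16, Chen 13, Ben 11, Fay 2, Hira 0. Hira has the fewest and is eliminated.
Round 2: Ana 16, Chen 13, Ben 11, Fay 2. Fay has the fewest and is eliminated.
Round 3: Ana 16, Chen 15, Ben 11. Ben has the fewest and is eliminated.
Round 4: Ana 27, Chen 15. Ana has a majority.

Ana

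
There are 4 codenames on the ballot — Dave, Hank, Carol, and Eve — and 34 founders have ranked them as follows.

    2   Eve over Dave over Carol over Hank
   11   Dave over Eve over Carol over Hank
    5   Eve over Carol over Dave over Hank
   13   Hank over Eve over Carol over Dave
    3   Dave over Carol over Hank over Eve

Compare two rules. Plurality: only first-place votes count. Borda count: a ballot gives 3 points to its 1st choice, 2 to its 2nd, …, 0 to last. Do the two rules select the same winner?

No

Plurality first-place counts: Dave 14, Hank 13, Carol 0, Eve 7 → Dave.
Borda totals: Dave 51, Hank 42, Carol 42, Eve 69 → Eve.
The two rules disagree: plurality picks Dave, Borda picks Eve.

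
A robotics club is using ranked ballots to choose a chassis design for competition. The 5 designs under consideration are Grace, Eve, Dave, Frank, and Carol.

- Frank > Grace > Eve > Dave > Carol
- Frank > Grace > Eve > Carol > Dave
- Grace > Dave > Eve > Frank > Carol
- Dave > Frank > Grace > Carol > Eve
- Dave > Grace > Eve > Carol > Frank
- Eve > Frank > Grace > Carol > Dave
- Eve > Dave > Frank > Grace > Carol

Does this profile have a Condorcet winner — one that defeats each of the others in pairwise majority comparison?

No

Head-to-head results (7 voters total):
Grace vs Eve: Grace wins 5–2.
Grace vs Dave: Grace wins 4–3.
Grace vs Frank: Frank wins 5–2.
Grace vs Carol: Grace wins 7–0.
Eve vs Dave: Eve wins 4–3.
Eve vs Frank: Eve wins 4–3.
Eve vs Carol: Eve wins 6–1.
Dave vs Frank: Dave wins 4–3.
Dave vs Carol: Dave wins 5–2.
Frank vs Carol: Frank wins 6–1.
No candidate beats all others: Grace beats Eve beats Frank beats Grace, a majority cycle.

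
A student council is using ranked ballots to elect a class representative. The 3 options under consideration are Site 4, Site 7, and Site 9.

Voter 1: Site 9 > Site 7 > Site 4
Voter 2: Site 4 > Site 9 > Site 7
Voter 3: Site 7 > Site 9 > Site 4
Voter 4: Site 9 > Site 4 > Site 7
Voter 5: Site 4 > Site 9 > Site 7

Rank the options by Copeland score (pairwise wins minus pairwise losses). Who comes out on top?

Pairwise results:
  Site 4 vs Site 7: Site 4 wins 3–2.
  Site 4 vs Site 9: Site 9 wins 3–2.
  Site 7 vs Site 9: Site 9 wins 4–1.
Copeland scores (wins − losses):
  Site 4: 1 − 1 = 0
  Site 7: 0 − 2 = -2
  Site 9: 2 − 0 = 2
Site 9 has the best Copeland score.

Site 9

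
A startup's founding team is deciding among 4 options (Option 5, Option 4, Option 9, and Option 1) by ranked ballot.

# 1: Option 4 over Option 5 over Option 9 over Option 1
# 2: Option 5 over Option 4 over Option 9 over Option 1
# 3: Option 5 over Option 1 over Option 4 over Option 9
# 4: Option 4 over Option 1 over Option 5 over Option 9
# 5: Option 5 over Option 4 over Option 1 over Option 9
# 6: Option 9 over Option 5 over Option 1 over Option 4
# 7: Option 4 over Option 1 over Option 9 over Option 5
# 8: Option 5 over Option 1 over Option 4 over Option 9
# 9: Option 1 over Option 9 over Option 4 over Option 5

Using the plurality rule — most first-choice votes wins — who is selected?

Option 5

First-place vote totals:
  Option 5: 4
  Option 4: 3
  Option 9: 1
  Option 1: 1
Option 5 has the most first-place votes.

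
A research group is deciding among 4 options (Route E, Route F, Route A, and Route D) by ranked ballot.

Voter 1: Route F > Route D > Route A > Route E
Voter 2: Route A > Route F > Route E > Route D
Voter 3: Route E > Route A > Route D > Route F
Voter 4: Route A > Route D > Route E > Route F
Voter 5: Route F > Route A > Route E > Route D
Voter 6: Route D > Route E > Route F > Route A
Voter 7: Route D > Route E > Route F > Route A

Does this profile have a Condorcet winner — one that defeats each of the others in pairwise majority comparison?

No

Head-to-head results (7 voters total):
Route E vs Route F: Route E wins 4–3.
Route E vs Route A: Route A wins 4–3.
Route E vs Route D: Route D wins 4–3.
Route F vs Route A: Route F wins 4–3.
Route F vs Route D: Route D wins 4–3.
Route A vs Route D: Route A wins 4–3.
No candidate beats all others: Route E beats Route F beats Route A beats Route E, a majority cycle.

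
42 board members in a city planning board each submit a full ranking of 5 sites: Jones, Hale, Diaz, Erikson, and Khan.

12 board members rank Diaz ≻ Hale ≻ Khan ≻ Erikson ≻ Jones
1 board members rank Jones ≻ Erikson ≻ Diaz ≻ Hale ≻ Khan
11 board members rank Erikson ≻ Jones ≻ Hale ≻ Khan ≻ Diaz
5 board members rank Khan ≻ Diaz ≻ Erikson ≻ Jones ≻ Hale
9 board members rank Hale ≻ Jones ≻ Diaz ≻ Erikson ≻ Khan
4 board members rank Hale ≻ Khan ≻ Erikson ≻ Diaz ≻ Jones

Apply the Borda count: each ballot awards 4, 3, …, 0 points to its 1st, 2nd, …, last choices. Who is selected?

Borda scores:
  Jones: 12·0 + 4 + 11·3 + 5·1 + 9·3 + 4·0 = 69
  Hale: 12·3 + 1 + 11·2 + 5·0 + 9·4 + 4·4 = 111
  Diaz: 12·4 + 2 + 11·0 + 5·3 + 9·2 + 4·1 = 87
  Erikson: 12·1 + 3 + 11·4 + 5·2 + 9·1 + 4·2 = 86
  Khan: 12·2 + 0 + 11·1 + 5·4 + 9·0 + 4·3 = 67
Hale has the highest total.

Hale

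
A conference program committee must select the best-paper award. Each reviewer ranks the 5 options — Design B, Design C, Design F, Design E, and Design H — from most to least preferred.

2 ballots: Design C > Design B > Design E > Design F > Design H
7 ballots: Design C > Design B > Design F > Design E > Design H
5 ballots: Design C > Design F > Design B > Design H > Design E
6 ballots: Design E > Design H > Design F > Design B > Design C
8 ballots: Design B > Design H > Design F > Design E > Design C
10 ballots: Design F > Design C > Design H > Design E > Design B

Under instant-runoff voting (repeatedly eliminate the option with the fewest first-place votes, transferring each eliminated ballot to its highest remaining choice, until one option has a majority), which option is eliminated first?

Round 1: Design C 14, Design F 10, Design B 8, Design E 6, Design H 0. Design H has the fewest and is eliminated.
Round 2: Design C 14, Design F 10, Design B 8, Design E 6. Design E has the fewest and is eliminated.
Round 3: Design F 16, Design C 14, Design B 8. Design B has the fewest and is eliminated.
Round 4: Design F 24, Design C 14. Design F has a majority.

Design H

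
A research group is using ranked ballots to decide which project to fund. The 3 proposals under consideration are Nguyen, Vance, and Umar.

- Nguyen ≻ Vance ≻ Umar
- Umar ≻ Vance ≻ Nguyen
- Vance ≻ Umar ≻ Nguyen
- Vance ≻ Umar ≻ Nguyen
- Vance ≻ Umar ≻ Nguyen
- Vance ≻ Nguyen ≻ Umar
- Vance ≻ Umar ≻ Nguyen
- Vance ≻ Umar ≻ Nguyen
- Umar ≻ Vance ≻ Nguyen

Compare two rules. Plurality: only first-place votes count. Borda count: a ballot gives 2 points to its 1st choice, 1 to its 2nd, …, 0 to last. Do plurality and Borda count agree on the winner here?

Plurality first-place counts: Nguyen 1, Vance 6, Umar 2 → Vance.
Borda totals: Nguyen 3, Vance 15, Umar 9 → Vance.
The two rules agree on Vance.

Yes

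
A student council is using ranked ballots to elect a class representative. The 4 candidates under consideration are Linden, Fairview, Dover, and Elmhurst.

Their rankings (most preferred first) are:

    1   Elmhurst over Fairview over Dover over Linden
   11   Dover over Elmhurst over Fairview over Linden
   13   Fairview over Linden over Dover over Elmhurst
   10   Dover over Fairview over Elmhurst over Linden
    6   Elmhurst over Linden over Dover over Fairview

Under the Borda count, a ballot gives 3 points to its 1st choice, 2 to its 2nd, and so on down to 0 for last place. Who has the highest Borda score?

Dover

Borda scores:
  Linden: 0 + 11·0 + 13·2 + 10·0 + 6·2 = 38
  Fairview: 2 + 11·1 + 13·3 + 10·2 + 6·0 = 72
  Dover: 1 + 11·3 + 13·1 + 10·3 + 6·1 = 83
  Elmhurst: 3 + 11·2 + 13·0 + 10·1 + 6·3 = 53
Dover has the highest total.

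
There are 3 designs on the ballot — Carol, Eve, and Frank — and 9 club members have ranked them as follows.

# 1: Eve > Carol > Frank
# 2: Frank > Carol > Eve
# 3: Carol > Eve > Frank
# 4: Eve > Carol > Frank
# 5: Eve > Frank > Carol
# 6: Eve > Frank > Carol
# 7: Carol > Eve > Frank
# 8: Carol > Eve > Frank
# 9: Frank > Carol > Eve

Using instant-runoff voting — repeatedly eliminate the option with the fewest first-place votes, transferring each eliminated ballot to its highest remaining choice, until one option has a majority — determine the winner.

Carol

Round 1: Eve 4, Carol 3, Frank 2. Frank has the fewest and is eliminated.
Round 2: Carol 5, Eve 4. Carol has a majority.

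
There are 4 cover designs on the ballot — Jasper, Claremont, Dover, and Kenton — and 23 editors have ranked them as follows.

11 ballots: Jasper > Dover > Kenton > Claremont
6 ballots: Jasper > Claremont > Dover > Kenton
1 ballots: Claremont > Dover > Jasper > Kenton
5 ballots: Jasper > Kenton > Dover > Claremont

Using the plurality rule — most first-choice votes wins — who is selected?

First-place vote totals:
  Jasper: 22
  Claremont: 1
  Dover: 0
  Kenton: 0
Jasper has the most first-place votes.

Jasper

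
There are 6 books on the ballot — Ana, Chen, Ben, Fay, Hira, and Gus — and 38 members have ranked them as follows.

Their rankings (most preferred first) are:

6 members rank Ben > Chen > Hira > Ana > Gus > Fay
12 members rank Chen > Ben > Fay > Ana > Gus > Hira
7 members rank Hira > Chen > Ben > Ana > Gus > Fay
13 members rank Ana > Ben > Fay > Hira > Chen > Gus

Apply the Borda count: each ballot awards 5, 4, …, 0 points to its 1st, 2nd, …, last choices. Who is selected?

Borda scores:
  Ana: 6·2 + 12·2 + 7·2 + 13·5 = 115
  Chen: 6·4 + 12·5 + 7·4 + 13·1 = 125
  Ben: 6·5 + 12·4 + 7·3 + 13·4 = 151
  Fay: 6·0 + 12·3 + 7·0 + 13·3 = 75
  Hira: 6·3 + 12·0 + 7·5 + 13·2 = 79
  Gus: 6·1 + 12·1 + 7·1 + 13·0 = 25
Ben has the highest total.

Ben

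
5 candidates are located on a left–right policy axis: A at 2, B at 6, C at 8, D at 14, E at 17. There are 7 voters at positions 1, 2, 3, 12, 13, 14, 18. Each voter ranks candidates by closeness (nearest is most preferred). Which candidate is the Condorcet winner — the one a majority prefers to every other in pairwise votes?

D

With single-peaked preferences on a line, the Condorcet winner is the candidate closest to the median voter.
The median voter (position 12) is closest to D at 14.
Check: D vs A — voters closer to D: 4 of 7.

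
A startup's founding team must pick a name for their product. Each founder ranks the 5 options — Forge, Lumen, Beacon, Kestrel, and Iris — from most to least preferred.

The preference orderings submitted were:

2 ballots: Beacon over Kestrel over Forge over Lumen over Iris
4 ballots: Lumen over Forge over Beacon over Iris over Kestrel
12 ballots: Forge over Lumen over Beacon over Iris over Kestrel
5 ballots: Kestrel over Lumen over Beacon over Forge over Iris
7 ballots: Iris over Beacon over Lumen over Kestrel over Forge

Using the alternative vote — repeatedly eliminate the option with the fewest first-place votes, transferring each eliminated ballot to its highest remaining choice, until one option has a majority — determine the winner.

Forge

Round 1: Forge 12, Iris 7, Kestrel 5, Lumen 4, Beacon 2. Beacon has the fewest and is eliminated.
Round 2: Forge 12, Kestrel 7, Iris 7, Lumen 4. Lumen has the fewest and is eliminated.
Round 3: Forge 16, Kestrel 7, Iris 7. Forge has a majority.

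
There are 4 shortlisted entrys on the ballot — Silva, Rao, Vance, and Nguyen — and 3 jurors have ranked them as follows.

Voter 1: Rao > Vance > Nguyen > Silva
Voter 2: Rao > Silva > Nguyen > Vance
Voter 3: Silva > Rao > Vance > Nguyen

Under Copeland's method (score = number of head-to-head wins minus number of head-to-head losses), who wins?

Pairwise results:
  Silva vs Rao: Rao wins 2–1.
  Silva vs Vance: Silva wins 2–1.
  Silva vs Nguyen: Silva wins 2–1.
  Rao vs Vance: Rao wins 3–0.
  Rao vs Nguyen: Rao wins 3–0.
  Vance vs Nguyen: Vance wins 2–1.
Copeland scores (wins − losses):
  Silva: 2 − 1 = 1
  Rao: 3 − 0 = 3
  Vance: 1 − 2 = -1
  Nguyen: 0 − 3 = -3
Rao has the best Copeland score.

Rao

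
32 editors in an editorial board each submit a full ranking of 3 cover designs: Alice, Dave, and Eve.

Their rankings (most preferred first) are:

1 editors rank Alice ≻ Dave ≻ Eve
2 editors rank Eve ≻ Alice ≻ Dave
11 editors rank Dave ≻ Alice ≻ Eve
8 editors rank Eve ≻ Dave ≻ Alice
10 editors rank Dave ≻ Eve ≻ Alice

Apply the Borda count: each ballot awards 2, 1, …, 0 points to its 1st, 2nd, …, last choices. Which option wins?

Dave

Borda scores:
  Alice: 2 + 2·1 + 11·1 + 8·0 + 10·0 = 15
  Dave: 1 + 2·0 + 11·2 + 8·1 + 10·2 = 51
  Eve: 0 + 2·2 + 11·0 + 8·2 + 10·1 = 30
Dave has the highest total.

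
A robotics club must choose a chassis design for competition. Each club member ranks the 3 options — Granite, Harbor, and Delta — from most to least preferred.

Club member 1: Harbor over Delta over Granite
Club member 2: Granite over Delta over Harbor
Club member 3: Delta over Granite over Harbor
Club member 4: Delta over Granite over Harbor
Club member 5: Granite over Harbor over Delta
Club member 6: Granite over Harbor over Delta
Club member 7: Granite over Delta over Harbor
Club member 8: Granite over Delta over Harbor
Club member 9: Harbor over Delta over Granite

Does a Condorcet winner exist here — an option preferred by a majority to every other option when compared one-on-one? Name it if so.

Head-to-head results (9 voters total):
Granite vs Harbor: Granite wins 7–2.
Granite vs Delta: Granite wins 5–4.
Harbor vs Delta: Delta wins 5–4.
Granite beats each rival — Harbor (7–2), Delta (5–4) — so Granite is the Condorcet winner.

Granite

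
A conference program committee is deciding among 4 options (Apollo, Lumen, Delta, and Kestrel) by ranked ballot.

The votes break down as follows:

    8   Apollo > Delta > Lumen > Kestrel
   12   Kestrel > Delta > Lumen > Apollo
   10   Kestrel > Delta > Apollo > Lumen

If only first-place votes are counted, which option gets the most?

First-place vote totals:
  Apollo: 8
  Lumen: 0
  Delta: 0
  Kestrel: 22
Kestrel has the most first-place votes.

Kestrel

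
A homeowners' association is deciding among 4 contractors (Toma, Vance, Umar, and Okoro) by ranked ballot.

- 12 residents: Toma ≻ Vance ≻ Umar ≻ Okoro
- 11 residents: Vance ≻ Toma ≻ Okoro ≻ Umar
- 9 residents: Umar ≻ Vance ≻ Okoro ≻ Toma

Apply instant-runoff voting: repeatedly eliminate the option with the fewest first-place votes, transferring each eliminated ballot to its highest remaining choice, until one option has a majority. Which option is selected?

Round 1: Toma 12, Vance 11, Umar 9, Okoro 0. Okoro has the fewest and is eliminated.
Round 2: Toma 12, Vance 11, Umar 9. Umar has the fewest and is eliminated.
Round 3: Vance 20, Toma 12. Vance has a majority.

Vance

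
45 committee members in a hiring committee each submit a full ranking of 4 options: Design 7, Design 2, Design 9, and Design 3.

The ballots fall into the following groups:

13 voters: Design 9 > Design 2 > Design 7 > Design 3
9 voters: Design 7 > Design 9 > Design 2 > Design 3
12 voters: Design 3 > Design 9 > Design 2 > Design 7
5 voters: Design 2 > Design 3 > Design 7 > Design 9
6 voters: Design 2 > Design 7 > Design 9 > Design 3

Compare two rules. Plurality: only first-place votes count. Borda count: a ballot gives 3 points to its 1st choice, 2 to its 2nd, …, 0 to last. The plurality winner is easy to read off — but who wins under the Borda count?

Design 9

Plurality first-place counts: Design 7 9, Design 2 11, Design 9 13, Design 3 12 → Design 9.
Borda totals: Design 7 57, Design 2 80, Design 9 87, Design 3 46 → Design 9.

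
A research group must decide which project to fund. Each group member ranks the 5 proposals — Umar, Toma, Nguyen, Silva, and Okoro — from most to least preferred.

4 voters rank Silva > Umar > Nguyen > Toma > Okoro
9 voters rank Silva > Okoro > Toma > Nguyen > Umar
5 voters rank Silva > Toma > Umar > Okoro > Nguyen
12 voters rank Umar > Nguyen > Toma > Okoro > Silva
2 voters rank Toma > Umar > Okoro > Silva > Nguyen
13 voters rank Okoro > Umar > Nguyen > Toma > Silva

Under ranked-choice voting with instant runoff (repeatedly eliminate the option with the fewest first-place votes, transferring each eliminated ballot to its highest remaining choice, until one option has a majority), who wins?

Round 1: Silva 18, Okoro 13, Umar 12, Toma 2, Nguyen 0. Nguyen has the fewest and is eliminated.
Round 2: Silva 18, Okoro 13, Umar 12, Toma 2. Toma has the fewest and is eliminated.
Round 3: Silva 18, Umar 14, Okoro 13. Okoro has the fewest and is eliminated.
Round 4: Umar 27, Silva 18. Umar has a majority.

Umar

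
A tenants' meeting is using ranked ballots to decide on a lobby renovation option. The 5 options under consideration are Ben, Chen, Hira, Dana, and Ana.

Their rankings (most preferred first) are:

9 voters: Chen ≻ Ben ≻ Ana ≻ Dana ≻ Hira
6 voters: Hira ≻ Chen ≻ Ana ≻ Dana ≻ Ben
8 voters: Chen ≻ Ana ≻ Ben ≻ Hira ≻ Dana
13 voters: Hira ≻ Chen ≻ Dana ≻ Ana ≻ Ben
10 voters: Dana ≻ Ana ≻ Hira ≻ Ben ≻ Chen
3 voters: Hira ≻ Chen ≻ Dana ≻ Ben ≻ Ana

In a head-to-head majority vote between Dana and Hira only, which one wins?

Ballots ranking Dana above Hira: 9+10 = 19.
Ballots ranking Hira above Dana: 6+8+13+3 = 30.
Hira wins the head-to-head, 30–19.

Hira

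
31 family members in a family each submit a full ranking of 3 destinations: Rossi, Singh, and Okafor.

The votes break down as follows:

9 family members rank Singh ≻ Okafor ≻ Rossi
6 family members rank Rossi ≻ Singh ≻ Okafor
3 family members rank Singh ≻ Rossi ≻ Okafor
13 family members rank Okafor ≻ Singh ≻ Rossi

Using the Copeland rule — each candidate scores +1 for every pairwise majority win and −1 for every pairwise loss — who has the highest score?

Singh

Pairwise results:
  Rossi vs Singh: Singh wins 25–6.
  Rossi vs Okafor: Okafor wins 22–9.
  Singh vs Okafor: Singh wins 18–13.
Copeland scores (wins − losses):
  Rossi: 0 − 2 = -2
  Singh: 2 − 0 = 2
  Okafor: 1 − 1 = 0
Singh has the best Copeland score.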